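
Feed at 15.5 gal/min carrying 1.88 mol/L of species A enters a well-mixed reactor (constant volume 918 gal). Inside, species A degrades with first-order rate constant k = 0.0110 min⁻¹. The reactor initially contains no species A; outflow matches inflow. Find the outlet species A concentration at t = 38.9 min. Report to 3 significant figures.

V dC/dt = Q(C_in − C) − k V C.
dC/dt = (Q/V) C_in − (Q/V + k) C; effective rate a = Q/V + k = 0.016885 + 0.0110 = 0.027885 min⁻¹.
C_ss = Q C_in/(Q + kV) = 1.1384 mol/L; C(t) = C_ss + (C₀ − C_ss) e^(−a t).
C(38.9) = 1.1384 + (-1.1384)·e^(−0.027885·38.9) = 1.1384 + (-1.1384)·0.33800 = 0.75360 mol/L.

0.754 mol/L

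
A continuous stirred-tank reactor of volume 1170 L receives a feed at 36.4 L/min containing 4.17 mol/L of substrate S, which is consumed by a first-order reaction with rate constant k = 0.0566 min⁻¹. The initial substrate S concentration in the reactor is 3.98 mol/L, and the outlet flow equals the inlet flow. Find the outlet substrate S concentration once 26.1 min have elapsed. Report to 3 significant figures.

1.73 mol/L

V dC/dt = Q(C_in − C) − k V C.
dC/dt = (Q/V) C_in − (Q/V + k) C; effective rate a = Q/V + k = 0.031111 + 0.0566 = 0.087711 min⁻¹.
C_ss = Q C_in/(Q + kV) = 1.4791 mol/L; C(t) = C_ss + (C₀ − C_ss) e^(−a t).
C(26.1) = 1.4791 + (2.5009)·e^(−0.087711·26.1) = 1.4791 + (2.5009)·0.10134 = 1.7325 mol/L.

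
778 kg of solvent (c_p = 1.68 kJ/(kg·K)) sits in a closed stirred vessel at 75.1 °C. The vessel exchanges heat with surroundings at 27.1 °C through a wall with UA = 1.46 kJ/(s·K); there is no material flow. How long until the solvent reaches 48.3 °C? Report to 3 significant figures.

732 s

M c_p dT/dt = −UA(T − T_amb).
τ = M c_p/UA = 895.23 s; T_ss = T_amb = 27.100 °C.
T(t) = T_ss + (T₀ − T_ss)e^(−t/τ); set T = 48.3:
t = −τ ln[(T − T_ss)/(T₀ − T_ss)] = −895.23 · ln(0.44167) = 731.58 s.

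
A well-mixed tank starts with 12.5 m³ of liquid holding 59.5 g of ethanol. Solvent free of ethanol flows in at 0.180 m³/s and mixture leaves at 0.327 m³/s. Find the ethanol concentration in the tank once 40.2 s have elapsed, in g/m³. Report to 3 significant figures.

Total volume: dV/dt = Q_in − Q_out = -0.14700 m³/s, so V(t) = 12.5 − 0.14700 t and V(40.2) = 6.5906 m³.
No ethanol enters, so dm/dt = −Q_out · (m/V).
Separate: dm/m = −Q_out dt/V(t) ⇒ ln(m/m₀) = −(Q_out/(Q_in−Q_out)) ln(V/V₀).
m = m₀ (V₀/V)^(Q_out/(Q_in−Q_out)) = 59.5 × (12.5/6.5906)^(-2.2245) = 14.327 g.
C = m/V = 14.327/6.5906 = 2.1738 g/m³.

2.17 g/m³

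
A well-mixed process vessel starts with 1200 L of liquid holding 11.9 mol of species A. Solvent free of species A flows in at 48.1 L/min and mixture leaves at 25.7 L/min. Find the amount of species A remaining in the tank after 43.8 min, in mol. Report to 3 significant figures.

Let m(t) be the amount of species A. Volume: V(t) = V₀ + (Q_in − Q_out) t = 1200 + 22.400 t; V(43.8) = 2181.1 L.
Species balance (pure solvent in): dm/dt = −Q_out · m/V(t).
dm/m = −Q_out dt/(V₀ + 22.400 t); integrating gives ln(m/m₀) = −(Q_out/(Q_in−Q_out)) ln(V/V₀).
m = m₀ (V₀/V)^(Q_out/(Q_in−Q_out)) = 11.9 × (1200/2181.1)^(1.1473) = 5.9954 mol.

6.00 mol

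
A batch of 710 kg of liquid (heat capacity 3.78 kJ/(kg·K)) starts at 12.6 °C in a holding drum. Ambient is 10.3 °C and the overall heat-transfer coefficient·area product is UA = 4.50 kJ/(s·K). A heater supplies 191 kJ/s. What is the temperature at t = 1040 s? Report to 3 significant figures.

First-law balance (no shaft work): M c_p dT/dt = −UA(T − T_amb) + Q̇.
dT/dt = (T_ss − T)/τ with T_ss = T_amb + Q̇/UA = 10.3 + 191/4.50 = 52.744 °C, τ = M c_p/UA = 710·3.78/4.50 = 596.40 s.
Solution: T(t) = T_ss + (T₀ − T_ss) e^(−t/τ).
T(1040) = 52.744 + (-40.144)·0.17486 = 45.725 °C.

45.7 °C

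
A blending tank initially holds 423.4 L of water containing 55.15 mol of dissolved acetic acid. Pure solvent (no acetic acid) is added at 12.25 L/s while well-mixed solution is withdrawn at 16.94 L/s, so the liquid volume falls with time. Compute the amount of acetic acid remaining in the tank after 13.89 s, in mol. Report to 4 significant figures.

30.16 mol

Let m(t) be the amount of acetic acid. Volume: V(t) = V₀ + (Q_in − Q_out) t = 423.4 − 4.69000 t; V(13.89) = 358.256 L.
Solute balance: dm/dt = 0 − Q_out C = −Q_out m/V(t).
dm/m = −Q_out dt/(V₀ − 4.69000 t); integrating gives ln(m/m₀) = −(Q_out/(Q_in−Q_out)) ln(V/V₀).
m = m₀ (V₀/V)^(Q_out/(Q_in−Q_out)) = 55.15 × (423.4/358.256)^(-3.61194) = 30.1628 mol.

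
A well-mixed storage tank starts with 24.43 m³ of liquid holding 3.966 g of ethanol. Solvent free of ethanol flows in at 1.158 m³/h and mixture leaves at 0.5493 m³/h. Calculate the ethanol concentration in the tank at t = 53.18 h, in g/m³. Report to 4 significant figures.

0.03261 g/m³

Total volume: dV/dt = Q_in − Q_out = 0.608700 m³/h, so V(t) = 24.43 + 0.608700 t and V(53.18) = 56.8007 m³.
Solute balance: dm/dt = 0 − Q_out C = −Q_out m/V(t).
Separate: dm/m = −Q_out dt/V(t) ⇒ ln(m/m₀) = −(Q_out/(Q_in−Q_out)) ln(V/V₀).
m = m₀ (V₀/V)^(Q_out/(Q_in−Q_out)) = 3.966 × (24.43/56.8007)^(0.902415) = 1.85217 g.
C = m/V = 1.85217/56.8007 = 0.0326082 g/m³.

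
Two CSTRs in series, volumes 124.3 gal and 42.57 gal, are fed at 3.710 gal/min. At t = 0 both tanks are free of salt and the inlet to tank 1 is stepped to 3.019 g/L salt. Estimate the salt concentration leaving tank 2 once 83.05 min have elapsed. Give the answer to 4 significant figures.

Time constants: τᵢ = Vᵢ/Q for each well-mixed tank.
τ₁ = 124.3/3.710 = 33.5040 min; τ₂ = 42.57/3.710 = 11.4744 min.
Tank 1: C₁ = C_in(1 − e^(−t/τ₁)). Tank 2 (τ₁ ≠ τ₂): C₂ = C_in[1 − (τ₁ e^(−t/τ₁) − τ₂ e^(−t/τ₂))/(τ₁ − τ₂)].
At t = 83.05: e^(−t/τ₁) = 0.0838433, e^(−t/τ₂) = 0.000718852.
C₂ = 3.019·[1 − (33.5040·0.0838433 − 11.4744·0.000718852)/(22.0296)] = 3.019·0.872860 = 2.63517 g/L.

2.635 g/L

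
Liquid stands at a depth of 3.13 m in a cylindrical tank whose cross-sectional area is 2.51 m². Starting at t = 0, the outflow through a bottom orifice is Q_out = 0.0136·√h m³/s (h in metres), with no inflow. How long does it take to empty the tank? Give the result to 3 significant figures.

A dh/dt = −Q_out = −0.0136 √h.
∫ h^(−1/2) dh = −(0.0136/A) ∫ dt, giving 2√h = 2√h₀ − (0.0136/A) t.
Set h = 0: 2√h₀ = (0.0136/A) t_empty ⇒ t_empty = 2A√h₀/0.0136.
t_empty = 2·2.51·√3.13/0.0136 = 5.0200·1.7692/0.0136 = 653.04 s.

653 s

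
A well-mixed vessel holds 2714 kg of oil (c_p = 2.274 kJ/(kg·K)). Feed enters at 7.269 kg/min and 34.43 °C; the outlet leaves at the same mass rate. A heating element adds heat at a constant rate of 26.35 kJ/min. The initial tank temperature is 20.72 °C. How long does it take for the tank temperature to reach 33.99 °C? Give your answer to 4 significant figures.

753.5 min

M c_p dT/dt = ṁ c_p (T_in − T) + Q̇.
τ = M/ṁ = 373.366 min; T_ss = T_in + Q̇/(ṁ c_p) = 36.0241 °C.
T(t) = T_ss + (T₀ − T_ss) e^(−t/τ). Set T = 33.99:
e^(−t/τ) = (33.99 − 36.0241)/(20.72 − 36.0241) = 0.132912
t = −373.366 · ln(0.132912) = 753.478 min.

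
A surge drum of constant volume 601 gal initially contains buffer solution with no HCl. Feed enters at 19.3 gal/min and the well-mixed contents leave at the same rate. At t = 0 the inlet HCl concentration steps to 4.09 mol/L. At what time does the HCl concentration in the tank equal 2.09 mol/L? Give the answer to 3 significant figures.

22.3 min

Transient balance on the dissolved component: V dC/dt = Q(C_in − C), so τ = V/Q = 31.140 min.
C(t) = C_in + (C₀ − C_in) e^(−t/τ). Set C = 2.09 and solve for t:
e^(−t/τ) = (C − C_in)/(C₀ − C_in) = (2.09 − 4.09)/(0 − 4.09) = 0.48900
t = −τ ln(…) = 31.140 × 0.71540 = 22.277 min.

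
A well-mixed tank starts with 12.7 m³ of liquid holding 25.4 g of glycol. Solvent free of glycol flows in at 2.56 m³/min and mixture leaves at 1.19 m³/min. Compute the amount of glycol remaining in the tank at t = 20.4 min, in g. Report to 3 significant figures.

9.25 g

Total volume: dV/dt = Q_in − Q_out = 1.3700 m³/min, so V(t) = 12.7 + 1.3700 t and V(20.4) = 40.648 m³.
No glycol enters, so dm/dt = −Q_out · (m/V).
dm/m = −Q_out dt/(V₀ + 1.3700 t); integrating gives ln(m/m₀) = −(Q_out/(Q_in−Q_out)) ln(V/V₀).
m = m₀ (V₀/V)^(Q_out/(Q_in−Q_out)) = 25.4 × (12.7/40.648)^(0.86861) = 9.2465 g.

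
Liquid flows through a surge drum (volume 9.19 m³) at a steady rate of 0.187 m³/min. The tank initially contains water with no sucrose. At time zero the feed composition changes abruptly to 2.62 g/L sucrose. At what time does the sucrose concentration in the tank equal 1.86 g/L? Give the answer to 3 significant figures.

60.8 min

Species balance on the tank: V dC/dt = Q(C_in − C), so τ = V/Q = 49.144 min.
C(t) = C_in + (C₀ − C_in) e^(−t/τ). Set C = 1.86 and solve for t:
e^(−t/τ) = (C − C_in)/(C₀ − C_in) = (1.86 − 2.62)/(0 − 2.62) = 0.29008
t = −τ ln(…) = 49.144 × 1.2376 = 60.822 min.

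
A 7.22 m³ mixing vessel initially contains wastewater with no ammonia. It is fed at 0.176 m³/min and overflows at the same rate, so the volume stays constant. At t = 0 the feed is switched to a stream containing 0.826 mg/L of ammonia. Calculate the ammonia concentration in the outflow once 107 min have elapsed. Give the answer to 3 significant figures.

0.765 mg/L

Mass balance on the solute (V constant): V dC/dt = Q(C_in − C).
Rewrite as dC/dt + C/τ = C_in/τ, τ = V/Q = 41.023 min.
This is linear first-order; C(t) = C_in + (C₀ − C_in) e^(−t/τ).
C(107) = 0.826 + (0 − 0.826)·e^(−107/41.023) = 0.826 + (-0.82600)·0.073659 = 0.76516 mg/L.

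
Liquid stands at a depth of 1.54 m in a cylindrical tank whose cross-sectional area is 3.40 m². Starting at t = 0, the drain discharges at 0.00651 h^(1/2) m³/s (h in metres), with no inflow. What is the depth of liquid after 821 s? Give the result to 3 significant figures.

Unsteady balance on liquid volume: A dh/dt = −0.00651 √h.
∫ h^(−1/2) dh = −(0.00651/A) ∫ dt, giving 2√h = 2√h₀ − (0.00651/A) t.
√h = √1.54 − 0.00651·821/(2·3.40) = 1.2410 − 0.78599 = 0.45498.
h = 0.45498² = 0.20701 m.

0.207 m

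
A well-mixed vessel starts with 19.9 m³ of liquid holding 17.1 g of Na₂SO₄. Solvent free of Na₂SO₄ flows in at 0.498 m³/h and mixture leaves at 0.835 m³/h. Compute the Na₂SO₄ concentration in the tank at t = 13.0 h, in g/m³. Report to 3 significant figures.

0.595 g/m³

Let m(t) be the amount of Na₂SO₄. Volume: V(t) = V₀ + (Q_in − Q_out) t = 19.9 − 0.33700 t; V(13.0) = 15.519 m³.
Solute balance: dm/dt = 0 − Q_out C = −Q_out m/V(t).
Separate: dm/m = −Q_out dt/V(t) ⇒ ln(m/m₀) = −(Q_out/(Q_in−Q_out)) ln(V/V₀).
m = m₀ (V₀/V)^(Q_out/(Q_in−Q_out)) = 17.1 × (19.9/15.519)^(-2.4777) = 9.2348 g.
C = m/V = 9.2348/15.519 = 0.59506 g/m³.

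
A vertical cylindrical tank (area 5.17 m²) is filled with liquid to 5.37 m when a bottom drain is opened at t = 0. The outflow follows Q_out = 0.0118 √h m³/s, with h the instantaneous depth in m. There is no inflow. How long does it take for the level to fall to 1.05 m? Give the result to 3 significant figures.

1130 s

With no inflow, A dh/dt = −0.0118 √h.
∫ h^(−1/2) dh = −(0.0118/A) ∫ dt, giving 2√h = 2√h₀ − (0.0118/A) t.
t = 2A(√h₀ − √h)/0.0118 = 2·5.17·(√5.37 − √1.05)/0.0118
  = 10.340 × (2.3173 − 1.0247) / 0.0118 = 1132.7 s.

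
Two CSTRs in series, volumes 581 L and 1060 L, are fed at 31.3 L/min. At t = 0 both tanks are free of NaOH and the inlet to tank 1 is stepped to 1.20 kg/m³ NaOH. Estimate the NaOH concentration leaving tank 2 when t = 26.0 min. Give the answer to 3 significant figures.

Each tank obeys Vᵢ dCᵢ/dt = Q(Cᵢ₋₁ − Cᵢ), so τᵢ = Vᵢ/Q.
τ₁ = 581/31.3 = 18.562 min; τ₂ = 1060/31.3 = 33.866 min.
Tank 1: C₁ = C_in(1 − e^(−t/τ₁)). Tank 2 (τ₁ ≠ τ₂): C₂ = C_in[1 − (τ₁ e^(−t/τ₁) − τ₂ e^(−t/τ₂))/(τ₁ − τ₂)].
At t = 26.0: e^(−t/τ₁) = 0.24643, e^(−t/τ₂) = 0.46406.
C₂ = 1.20·[1 − (18.562·0.24643 − 33.866·0.46406)/(-15.304)] = 1.20·0.27196 = 0.32635 kg/m³.

0.326 kg/m³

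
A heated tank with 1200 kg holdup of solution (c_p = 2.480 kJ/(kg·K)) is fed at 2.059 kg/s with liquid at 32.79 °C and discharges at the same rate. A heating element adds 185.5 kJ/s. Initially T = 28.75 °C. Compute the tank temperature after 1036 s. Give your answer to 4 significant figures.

M c_p dT/dt = ṁ c_p (T_in − T) + Q̇.
Rearrange: dT/dt = (T_ss − T)/τ with τ = M/ṁ = 582.807 s and T_ss = T_in + Q̇/(ṁ c_p) = 69.1175 °C.
This is linear first-order; T(t) = T_ss + (T₀ − T_ss) e^(−t/τ).
T(1036) = 69.1175 + (-40.3675)·e^(−1036/582.807) = 69.1175 + (-40.3675)·0.169043 = 62.2937 °C.

62.29 °C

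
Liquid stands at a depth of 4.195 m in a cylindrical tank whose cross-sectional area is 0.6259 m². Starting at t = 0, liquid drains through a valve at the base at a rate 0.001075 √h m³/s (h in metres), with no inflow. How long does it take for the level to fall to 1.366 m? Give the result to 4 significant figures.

1024 s

A dh/dt = −Q_out = −0.001075 √h.
Separate and integrate: 2(√h − √h₀) = −(0.001075/A) t.
t = 2A(√h₀ − √h)/0.001075 = 2·0.6259·(√4.195 − √1.366)/0.001075
  = 1.25180 × (2.04817 − 1.16876) / 0.001075 = 1024.04 s.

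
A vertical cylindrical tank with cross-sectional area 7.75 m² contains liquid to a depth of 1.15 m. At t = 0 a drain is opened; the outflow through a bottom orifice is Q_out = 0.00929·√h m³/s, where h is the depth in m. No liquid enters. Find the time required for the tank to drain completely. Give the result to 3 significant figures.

With no inflow, A dh/dt = −0.00929 √h.
∫ h^(−1/2) dh = −(0.00929/A) ∫ dt, giving 2√h = 2√h₀ − (0.00929/A) t.
Tank is empty when √h = 0: t_empty = 2A√h₀/0.00929.
t_empty = 2·7.75·√1.15/0.00929 = 15.500·1.0724/0.00929 = 1789.2 s.

1790 s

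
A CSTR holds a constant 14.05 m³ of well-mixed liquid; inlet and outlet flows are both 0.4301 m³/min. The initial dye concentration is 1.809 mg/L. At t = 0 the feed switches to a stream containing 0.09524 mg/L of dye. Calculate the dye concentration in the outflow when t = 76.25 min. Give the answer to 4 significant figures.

Unsteady species balance (constant V, well mixed): V dC/dt = Q(C_in − C).
Rewrite as dC/dt + C/τ = C_in/τ, τ = V/Q = 32.6668 min.
C approaches C_in exponentially: C(t) = C_in + (C₀ − C_in) e^(−t/τ).
C(76.25) = 0.09524 + (1.809 − 0.09524)·e^(−76.25/32.6668) = 0.09524 + (1.71376)·0.0968906 = 0.261287 mg/L.

0.2613 mg/L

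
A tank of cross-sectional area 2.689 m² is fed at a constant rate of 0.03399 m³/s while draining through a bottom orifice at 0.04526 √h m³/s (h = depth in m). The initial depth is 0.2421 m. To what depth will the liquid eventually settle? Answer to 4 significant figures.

Level balance: A dh/dt = 0.03399 − 0.04526 √h. Setting dh/dt = 0:
Q_in = 0.04526 √h_ss ⇒ √h_ss = 0.03399/0.04526 = 0.750994.
h_ss = 0.750994² = 0.563992 m. (Since h₀ = 0.2421 m < h_ss, the level will rise toward this value.)

0.5640 m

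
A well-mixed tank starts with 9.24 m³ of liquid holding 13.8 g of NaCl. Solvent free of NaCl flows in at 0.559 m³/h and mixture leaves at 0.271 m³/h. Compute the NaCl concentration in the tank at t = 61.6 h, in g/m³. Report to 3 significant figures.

Let m(t) be the amount of NaCl. Volume: V(t) = V₀ + (Q_in − Q_out) t = 9.24 + 0.28800 t; V(61.6) = 26.981 m³.
Solute balance: dm/dt = 0 − Q_out C = −Q_out m/V(t).
Separate: dm/m = −Q_out dt/V(t) ⇒ ln(m/m₀) = −(Q_out/(Q_in−Q_out)) ln(V/V₀).
m = m₀ (V₀/V)^(Q_out/(Q_in−Q_out)) = 13.8 × (9.24/26.981)^(0.94097) = 5.0346 g.
C = m/V = 5.0346/26.981 = 0.18660 g/m³.

0.187 g/m³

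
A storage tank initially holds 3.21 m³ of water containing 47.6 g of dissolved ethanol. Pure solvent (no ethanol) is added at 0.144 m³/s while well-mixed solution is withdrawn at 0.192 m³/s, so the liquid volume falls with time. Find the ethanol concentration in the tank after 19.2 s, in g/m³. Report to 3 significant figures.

Total volume: dV/dt = Q_in − Q_out = -0.048000 m³/s, so V(t) = 3.21 − 0.048000 t and V(19.2) = 2.2884 m³.
Solute balance: dm/dt = 0 − Q_out C = −Q_out m/V(t).
dm/m = −Q_out dt/(V₀ − 0.048000 t); integrating gives ln(m/m₀) = −(Q_out/(Q_in−Q_out)) ln(V/V₀).
m = m₀ (V₀/V)^(Q_out/(Q_in−Q_out)) = 47.6 × (3.21/2.2884)^(-4.0000) = 12.295 g.
C = m/V = 12.295/2.2884 = 5.3726 g/m³.

5.37 g/m³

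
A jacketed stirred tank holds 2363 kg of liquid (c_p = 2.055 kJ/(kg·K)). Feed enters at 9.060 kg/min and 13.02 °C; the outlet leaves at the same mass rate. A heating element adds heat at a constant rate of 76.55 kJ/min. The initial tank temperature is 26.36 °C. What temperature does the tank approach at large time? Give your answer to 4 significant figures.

17.13 °C

M c_p dT/dt = ṁ c_p (T_in − T) + Q̇.
At steady state dT/dt = 0 ⇒ T_ss = T_in + Q̇/(ṁ c_p) = 13.02 + 76.55/(9.060·2.055) = 17.1315 °C.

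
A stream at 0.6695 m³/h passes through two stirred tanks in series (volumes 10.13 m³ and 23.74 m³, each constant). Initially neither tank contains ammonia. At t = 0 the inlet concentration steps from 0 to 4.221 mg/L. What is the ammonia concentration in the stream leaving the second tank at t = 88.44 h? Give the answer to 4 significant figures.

Time constants: τᵢ = Vᵢ/Q for each well-mixed tank.
τ₁ = 10.13/0.6695 = 15.1307 h; τ₂ = 23.74/0.6695 = 35.4593 h.
Solving the cascade with C₁(0)=C₂(0)=0 gives C₂(t) = C_in[1 − (τ₁ e^(−t/τ₁) − τ₂ e^(−t/τ₂))/(τ₁ − τ₂)].
At t = 88.44: e^(−t/τ₁) = 0.00289413, e^(−t/τ₂) = 0.0825685.
C₂ = 4.221·[1 − (15.1307·0.00289413 − 35.4593·0.0825685)/(-20.3286)] = 4.221·0.858129 = 3.62216 mg/L.

3.622 mg/L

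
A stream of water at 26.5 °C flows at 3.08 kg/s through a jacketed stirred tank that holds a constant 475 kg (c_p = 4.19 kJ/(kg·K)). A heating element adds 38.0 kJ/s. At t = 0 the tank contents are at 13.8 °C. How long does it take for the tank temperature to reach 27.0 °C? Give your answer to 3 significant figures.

Unsteady energy balance on the tank contents: M c_p dT/dt = ṁ c_p (T_in − T) + 38.0.
τ = M/ṁ = 154.22 s; T_ss = T_in + Q̇/(ṁ c_p) = 29.445 °C.
T(t) = T_ss + (T₀ − T_ss) e^(−t/τ). Set T = 27.0:
e^(−t/τ) = (27.0 − 29.445)/(13.8 − 29.445) = 0.15626
t = −154.22 · ln(0.15626) = 286.27 s.

286 s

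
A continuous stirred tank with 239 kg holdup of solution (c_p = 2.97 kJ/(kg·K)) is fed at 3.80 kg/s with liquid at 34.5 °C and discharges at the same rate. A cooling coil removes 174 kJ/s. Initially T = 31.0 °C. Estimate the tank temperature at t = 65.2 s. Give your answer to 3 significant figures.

23.3 °C

M c_p dT/dt = ṁ c_p (T_in − T) − Q̇.
Rearrange: dT/dt = (T_ss − T)/τ with τ = M/ṁ = 62.895 s and T_ss = T_in − Q̇/(ṁ c_p) = 19.083 °C.
This is linear first-order; T(t) = T_ss + (T₀ − T_ss) e^(−t/τ).
T(65.2) = 19.083 + (11.917)·e^(−65.2/62.895) = 19.083 + (11.917)·0.35464 = 23.309 °C.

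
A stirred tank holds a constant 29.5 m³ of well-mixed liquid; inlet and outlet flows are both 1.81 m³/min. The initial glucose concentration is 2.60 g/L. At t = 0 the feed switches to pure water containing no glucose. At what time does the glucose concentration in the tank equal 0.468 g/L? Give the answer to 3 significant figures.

Species balance: V dC/dt = Q(C_in − C) ⇒ τ = V/Q = 16.298 min.
C(t) = C_in + (C₀ − C_in) e^(−t/τ). Set C = 0.468 and solve for t:
e^(−t/τ) = (C − C_in)/(C₀ − C_in) = (0.468 − 0)/(2.60 − 0) = 0.18000
t = −τ ln(…) = 16.298 × 1.7148 = 27.948 min.

27.9 min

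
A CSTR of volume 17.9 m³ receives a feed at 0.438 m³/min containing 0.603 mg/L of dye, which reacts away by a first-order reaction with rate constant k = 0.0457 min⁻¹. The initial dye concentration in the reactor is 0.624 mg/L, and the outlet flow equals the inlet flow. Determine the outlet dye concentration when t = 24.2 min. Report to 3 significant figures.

0.286 mg/L

Species balance: V dC/dt = Q C_in − Q C − k V C.
This is linear with rate a = Q/V + k = 0.070169 min⁻¹.
C_ss = Q C_in/(Q + kV) = 0.21028 mg/L; C(t) = C_ss + (C₀ − C_ss) e^(−a t).
C(24.2) = 0.21028 + (0.41372)·e^(−0.070169·24.2) = 0.21028 + (0.41372)·0.18303 = 0.28600 mg/L.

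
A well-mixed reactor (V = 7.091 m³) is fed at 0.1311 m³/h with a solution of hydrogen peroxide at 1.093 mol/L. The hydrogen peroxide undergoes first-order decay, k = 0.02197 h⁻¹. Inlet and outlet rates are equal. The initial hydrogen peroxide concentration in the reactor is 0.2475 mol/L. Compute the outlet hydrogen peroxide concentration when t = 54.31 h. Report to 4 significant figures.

V dC/dt = Q(C_in − C) − k V C.
This is linear with rate a = Q/V + k = 0.0404582 h⁻¹.
C_ss = Q C_in/(Q + kV) = 0.499469 mol/L; C(t) = C_ss + (C₀ − C_ss) e^(−a t).
C(54.31) = 0.499469 + (-0.251969)·e^(−0.0404582·54.31) = 0.499469 + (-0.251969)·0.111104 = 0.471474 mol/L.

0.4715 mol/L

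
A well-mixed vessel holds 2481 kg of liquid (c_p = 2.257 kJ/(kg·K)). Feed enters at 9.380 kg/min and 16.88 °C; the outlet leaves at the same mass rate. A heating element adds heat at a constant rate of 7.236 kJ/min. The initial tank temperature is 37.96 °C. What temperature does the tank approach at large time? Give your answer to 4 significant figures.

First-law balance (no shaft work): M c_p dT/dt = ṁ c_p (T_in − T) + 7.236.
At steady state dT/dt = 0 ⇒ T_ss = T_in + Q̇/(ṁ c_p) = 16.88 + 7.236/(9.380·2.257) = 17.2218 °C.

17.22 °C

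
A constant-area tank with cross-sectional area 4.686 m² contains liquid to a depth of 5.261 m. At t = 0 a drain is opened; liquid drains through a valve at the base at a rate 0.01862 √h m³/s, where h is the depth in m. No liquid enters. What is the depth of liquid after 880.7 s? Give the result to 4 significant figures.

0.2959 m

A dh/dt = −Q_out = −0.01862 √h.
Separate and integrate: 2(√h − √h₀) = −(0.01862/A) t.
√h = √5.261 − 0.01862·880.7/(2·4.686) = 2.29369 − 1.74975 = 0.543939.
h = 0.543939² = 0.295870 m.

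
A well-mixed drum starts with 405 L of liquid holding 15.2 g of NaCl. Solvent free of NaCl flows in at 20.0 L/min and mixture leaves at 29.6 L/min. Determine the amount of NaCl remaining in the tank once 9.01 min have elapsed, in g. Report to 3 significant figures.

Let m(t) be the amount of NaCl. Volume: V(t) = V₀ + (Q_in − Q_out) t = 405 − 9.6000 t; V(9.01) = 318.50 L.
Species balance (pure solvent in): dm/dt = −Q_out · m/V(t).
Separate: dm/m = −Q_out dt/V(t) ⇒ ln(m/m₀) = −(Q_out/(Q_in−Q_out)) ln(V/V₀).
m = m₀ (V₀/V)^(Q_out/(Q_in−Q_out)) = 15.2 × (405/318.50)^(-3.0833) = 7.2465 g.

7.25 g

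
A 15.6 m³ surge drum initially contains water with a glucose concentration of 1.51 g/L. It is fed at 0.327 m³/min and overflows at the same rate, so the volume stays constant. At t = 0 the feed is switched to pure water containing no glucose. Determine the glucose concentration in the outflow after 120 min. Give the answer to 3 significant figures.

0.122 g/L

Transient balance on the dissolved component: V dC/dt = Q(C_in − C).
So dC/dt = (C_in − C)/τ with τ = V/Q = 15.6/0.327 = 47.706 min.
Solution: C(t) = C_in + (C₀ − C_in) e^(−t/τ).
C(120) = 0 + (1.51 − 0)·e^(−120/47.706) = 0 + (1.5100)·0.080832 = 0.12206 g/L.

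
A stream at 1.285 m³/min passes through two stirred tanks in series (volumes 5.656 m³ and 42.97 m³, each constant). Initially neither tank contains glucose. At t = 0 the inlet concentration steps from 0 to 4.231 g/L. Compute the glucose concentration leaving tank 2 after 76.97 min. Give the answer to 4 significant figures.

3.743 g/L

Time constants: τᵢ = Vᵢ/Q for each well-mixed tank.
τ₁ = 5.656/1.285 = 4.40156 min; τ₂ = 42.97/1.285 = 33.4397 min.
Tank 1: C₁ = C_in(1 − e^(−t/τ₁)). Tank 2 (τ₁ ≠ τ₂): C₂ = C_in[1 − (τ₁ e^(−t/τ₁) − τ₂ e^(−t/τ₂))/(τ₁ − τ₂)].
At t = 76.97: e^(−t/τ₁) = 2.54387e-08, e^(−t/τ₂) = 0.100083.
C₂ = 4.231·[1 − (4.40156·2.54387e-08 − 33.4397·0.100083)/(-29.0381)] = 4.231·0.884747 = 3.74336 g/L.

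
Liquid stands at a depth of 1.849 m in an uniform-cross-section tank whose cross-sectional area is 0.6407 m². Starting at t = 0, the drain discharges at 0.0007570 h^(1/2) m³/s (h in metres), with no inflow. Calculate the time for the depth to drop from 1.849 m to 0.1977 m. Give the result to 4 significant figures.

1549 s

Volume balance on the tank: A dh/dt = −0.0007570 √h.
This is separable: 2 d(√h)/dt = −0.0007570/A, so √h = √h₀ − (0.0007570/(2A)) t.
t = 2A(√h₀ − √h)/0.0007570 = 2·0.6407·(√1.849 − √0.1977)/0.0007570
  = 1.28140 × (1.35978 − 0.444635) / 0.0007570 = 1549.10 s.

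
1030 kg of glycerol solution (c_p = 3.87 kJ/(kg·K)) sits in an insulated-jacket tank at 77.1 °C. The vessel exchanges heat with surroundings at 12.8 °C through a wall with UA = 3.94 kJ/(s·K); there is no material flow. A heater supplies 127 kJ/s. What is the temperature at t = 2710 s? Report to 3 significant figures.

47.2 °C

Heat balance on the well-mixed liquid: M c_p dT/dt = −UA(T − T_amb) + Q̇.
dT/dt = (T_ss − T)/τ with T_ss = T_amb + Q̇/UA = 12.8 + 127/3.94 = 45.034 °C, τ = M c_p/UA = 1030·3.87/3.94 = 1011.7 s.
Integrating: T(t) = T_ss + (T₀ − T_ss) e^(−t/τ).
T(2710) = 45.034 + (32.066)·0.068655 = 47.235 °C.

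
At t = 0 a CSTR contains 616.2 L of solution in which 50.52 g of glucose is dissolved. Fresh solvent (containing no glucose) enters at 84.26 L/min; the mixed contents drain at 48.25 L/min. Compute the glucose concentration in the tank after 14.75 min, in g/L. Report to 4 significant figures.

0.01914 g/L

Total volume: dV/dt = Q_in − Q_out = 36.0100 L/min, so V(t) = 616.2 + 36.0100 t and V(14.75) = 1147.35 L.
No glucose enters, so dm/dt = −Q_out · (m/V).
Separate: dm/m = −Q_out dt/V(t) ⇒ ln(m/m₀) = −(Q_out/(Q_in−Q_out)) ln(V/V₀).
m = m₀ (V₀/V)^(Q_out/(Q_in−Q_out)) = 50.52 × (616.2/1147.35)^(1.33991) = 21.9647 g.
C = m/V = 21.9647/1147.35 = 0.0191439 g/L.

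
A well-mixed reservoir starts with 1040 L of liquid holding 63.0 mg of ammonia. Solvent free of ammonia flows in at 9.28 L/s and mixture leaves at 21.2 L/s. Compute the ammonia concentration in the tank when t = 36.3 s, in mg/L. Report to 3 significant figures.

0.0398 mg/L

Total volume: dV/dt = Q_in − Q_out = -11.920 L/s, so V(t) = 1040 − 11.920 t and V(36.3) = 607.30 L.
Species balance (pure solvent in): dm/dt = −Q_out · m/V(t).
Separate: dm/m = −Q_out dt/V(t) ⇒ ln(m/m₀) = −(Q_out/(Q_in−Q_out)) ln(V/V₀).
m = m₀ (V₀/V)^(Q_out/(Q_in−Q_out)) = 63.0 × (1040/607.30)^(-1.7785) = 24.201 mg.
C = m/V = 24.201/607.30 = 0.039850 mg/L.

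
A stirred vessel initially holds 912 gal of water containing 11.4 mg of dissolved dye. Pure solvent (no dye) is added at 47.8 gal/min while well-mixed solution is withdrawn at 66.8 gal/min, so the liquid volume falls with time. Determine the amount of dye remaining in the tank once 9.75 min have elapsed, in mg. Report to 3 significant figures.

Let m(t) be the amount of dye. Volume: V(t) = V₀ + (Q_in − Q_out) t = 912 − 19.000 t; V(9.75) = 726.75 gal.
Species balance (pure solvent in): dm/dt = −Q_out · m/V(t).
dm/m = −Q_out dt/(V₀ − 19.000 t); integrating gives ln(m/m₀) = −(Q_out/(Q_in−Q_out)) ln(V/V₀).
m = m₀ (V₀/V)^(Q_out/(Q_in−Q_out)) = 11.4 × (912/726.75)^(-3.5158) = 5.1311 mg.

5.13 mg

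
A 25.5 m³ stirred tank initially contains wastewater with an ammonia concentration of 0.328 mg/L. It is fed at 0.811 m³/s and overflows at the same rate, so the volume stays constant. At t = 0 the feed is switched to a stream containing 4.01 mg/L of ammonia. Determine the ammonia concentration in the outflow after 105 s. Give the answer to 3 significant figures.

3.88 mg/L

Mass balance on the solute (V constant): V dC/dt = Q(C_in − C).
Time constant τ = V/Q = 25.5/0.811 = 31.443 s.
Integrating: C(t) = C_in + (C₀ − C_in) e^(−t/τ).
C(105) = 4.01 + (0.328 − 4.01)·e^(−105/31.443) = 4.01 + (-3.6820)·0.035458 = 3.8794 mg/L.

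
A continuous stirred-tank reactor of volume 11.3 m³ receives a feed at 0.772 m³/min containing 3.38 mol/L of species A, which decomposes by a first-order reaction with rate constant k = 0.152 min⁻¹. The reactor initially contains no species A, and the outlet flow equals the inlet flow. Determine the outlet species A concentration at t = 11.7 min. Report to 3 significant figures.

V dC/dt = Q(C_in − C) − k V C.
dC/dt = (Q/V) C_in − (Q/V + k) C; effective rate a = Q/V + k = 0.068319 + 0.152 = 0.22032 min⁻¹.
C_ss = Q C_in/(Q + kV) = 1.0481 mol/L; C(t) = C_ss + (C₀ − C_ss) e^(−a t).
C(11.7) = 1.0481 + (-1.0481)·e^(−0.22032·11.7) = 1.0481 + (-1.0481)·0.075946 = 0.96850 mol/L.

0.969 mol/L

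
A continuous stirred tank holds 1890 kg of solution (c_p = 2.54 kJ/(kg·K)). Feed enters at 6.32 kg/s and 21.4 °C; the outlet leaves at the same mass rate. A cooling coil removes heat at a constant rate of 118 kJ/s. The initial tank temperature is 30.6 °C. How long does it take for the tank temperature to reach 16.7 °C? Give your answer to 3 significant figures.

M c_p dT/dt = ṁ c_p (T_in − T) − Q̇.
τ = M/ṁ = 299.05 s; T_ss = T_in − Q̇/(ṁ c_p) = 14.049 °C.
T(t) = T_ss + (T₀ − T_ss) e^(−t/τ). Set T = 16.7:
e^(−t/τ) = (16.7 − 14.049)/(30.6 − 14.049) = 0.16016
t = −299.05 · ln(0.16016) = 547.74 s.

548 s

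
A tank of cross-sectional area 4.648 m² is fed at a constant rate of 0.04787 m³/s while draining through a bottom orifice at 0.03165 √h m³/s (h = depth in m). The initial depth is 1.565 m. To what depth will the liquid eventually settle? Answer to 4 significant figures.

2.288 m

Volume balance on the tank: A dh/dt = Q_in − 0.03165 √h. At steady state dh/dt = 0:
Q_in = 0.03165 √h_ss ⇒ √h_ss = 0.04787/0.03165 = 1.51248.
h_ss = 1.51248² = 2.28760 m. (Since h₀ = 1.565 m < h_ss, the level will rise toward this value.)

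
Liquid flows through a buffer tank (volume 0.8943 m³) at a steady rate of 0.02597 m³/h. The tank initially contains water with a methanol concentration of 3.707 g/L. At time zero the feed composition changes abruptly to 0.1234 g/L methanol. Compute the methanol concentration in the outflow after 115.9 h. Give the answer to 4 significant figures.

Mass balance on the solute (V constant): V dC/dt = Q(C_in − C).
So dC/dt = (C_in − C)/τ with τ = V/Q = 0.8943/0.02597 = 34.4359 h.
C approaches C_in exponentially: C(t) = C_in + (C₀ − C_in) e^(−t/τ).
C(115.9) = 0.1234 + (3.707 − 0.1234)·e^(−115.9/34.4359) = 0.1234 + (3.58360)·0.0345387 = 0.247173 g/L.

0.2472 g/L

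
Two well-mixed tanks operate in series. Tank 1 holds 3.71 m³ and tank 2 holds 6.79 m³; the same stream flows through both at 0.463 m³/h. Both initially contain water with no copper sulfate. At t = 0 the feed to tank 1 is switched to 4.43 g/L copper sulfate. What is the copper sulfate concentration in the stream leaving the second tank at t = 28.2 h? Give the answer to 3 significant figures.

3.16 g/L

Species balance on tank i: dCᵢ/dt = (Cᵢ₋₁ − Cᵢ)/τᵢ with τᵢ = Vᵢ/Q.
τ₁ = 3.71/0.463 = 8.0130 h; τ₂ = 6.79/0.463 = 14.665 h.
Tank 1: C₁ = C_in(1 − e^(−t/τ₁)). Tank 2 (τ₁ ≠ τ₂): C₂ = C_in[1 − (τ₁ e^(−t/τ₁) − τ₂ e^(−t/τ₂))/(τ₁ − τ₂)].
At t = 28.2: e^(−t/τ₁) = 0.029620, e^(−t/τ₂) = 0.14618.
C₂ = 4.43·[1 − (8.0130·0.029620 − 14.665·0.14618)/(-6.6523)] = 4.43·0.71342 = 3.1604 g/L.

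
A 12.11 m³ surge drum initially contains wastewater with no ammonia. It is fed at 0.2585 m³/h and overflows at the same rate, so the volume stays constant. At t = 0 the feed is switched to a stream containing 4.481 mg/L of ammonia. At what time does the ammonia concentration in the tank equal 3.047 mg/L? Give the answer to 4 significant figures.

Unsteady species balance (constant V, well mixed): V dC/dt = Q(C_in − C), so τ = V/Q = 46.8472 h.
C(t) = C_in + (C₀ − C_in) e^(−t/τ). Set C = 3.047 and solve for t:
e^(−t/τ) = (C − C_in)/(C₀ − C_in) = (3.047 − 4.481)/(0 − 4.481) = 0.320018
t = −τ ln(…) = 46.8472 × 1.13938 = 53.3767 h.

53.38 h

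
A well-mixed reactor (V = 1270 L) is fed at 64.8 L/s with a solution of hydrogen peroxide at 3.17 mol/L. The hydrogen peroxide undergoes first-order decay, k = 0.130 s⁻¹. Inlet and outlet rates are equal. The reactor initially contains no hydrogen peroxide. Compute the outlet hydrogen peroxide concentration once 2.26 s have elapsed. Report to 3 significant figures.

Species balance: V dC/dt = Q C_in − Q C − k V C.
dC/dt = (Q/V) C_in − (Q/V + k) C; effective rate a = Q/V + k = 0.051024 + 0.130 = 0.18102 s⁻¹.
C_ss = Q C_in/(Q + kV) = 0.89350 mol/L; C(t) = C_ss + (C₀ − C_ss) e^(−a t).
C(2.26) = 0.89350 + (-0.89350)·e^(−0.18102·2.26) = 0.89350 + (-0.89350)·0.66424 = 0.30000 mol/L.

0.300 mol/L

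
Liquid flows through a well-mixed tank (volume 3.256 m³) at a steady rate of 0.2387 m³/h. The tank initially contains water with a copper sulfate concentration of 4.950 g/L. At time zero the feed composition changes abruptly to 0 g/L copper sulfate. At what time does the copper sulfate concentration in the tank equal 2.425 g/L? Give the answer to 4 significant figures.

Species balance: V dC/dt = Q(C_in − C) ⇒ τ = V/Q = 13.6406 h.
C(t) = C_in + (C₀ − C_in) e^(−t/τ). Set C = 2.425 and solve for t:
e^(−t/τ) = (C − C_in)/(C₀ − C_in) = (2.425 − 0)/(4.950 − 0) = 0.489899
t = −τ ln(…) = 13.6406 × 0.713556 = 9.73330 h.

9.733 h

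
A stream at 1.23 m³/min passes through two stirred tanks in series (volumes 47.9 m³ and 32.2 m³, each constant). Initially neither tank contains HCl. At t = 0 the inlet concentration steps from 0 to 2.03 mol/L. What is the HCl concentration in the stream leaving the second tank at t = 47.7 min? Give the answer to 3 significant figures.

Time constants: τᵢ = Vᵢ/Q for each well-mixed tank.
τ₁ = 47.9/1.23 = 38.943 min; τ₂ = 32.2/1.23 = 26.179 min.
Solving the cascade with C₁(0)=C₂(0)=0 gives C₂(t) = C_in[1 − (τ₁ e^(−t/τ₁) − τ₂ e^(−t/τ₂))/(τ₁ − τ₂)].
At t = 47.7: e^(−t/τ₁) = 0.29380, e^(−t/τ₂) = 0.16169.
C₂ = 2.03·[1 − (38.943·0.29380 − 26.179·0.16169)/(12.764)] = 2.03·0.43525 = 0.88356 mol/L.

0.884 mol/L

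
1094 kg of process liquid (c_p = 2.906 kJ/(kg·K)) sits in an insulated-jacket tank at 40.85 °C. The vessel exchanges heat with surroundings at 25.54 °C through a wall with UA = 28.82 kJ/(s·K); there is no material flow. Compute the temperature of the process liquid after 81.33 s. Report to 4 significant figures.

Energy balance: M c_p dT/dt = −UA(T − T_amb).
dT/dt = (T_ss − T)/τ with T_ss = T_amb = 25.5400 °C, τ = M c_p/UA = 1094·2.906/28.82 = 110.311 s.
This is linear first-order; T(t) = T_ss + (T₀ − T_ss) e^(−t/τ).
T(81.33) = 25.5400 + (15.3100)·0.478414 = 32.8645 °C.

32.86 °C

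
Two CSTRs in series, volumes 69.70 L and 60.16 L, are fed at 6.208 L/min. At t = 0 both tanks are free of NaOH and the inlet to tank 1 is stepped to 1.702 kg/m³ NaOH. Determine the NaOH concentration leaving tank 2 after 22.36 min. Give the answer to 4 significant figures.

1.073 kg/m³

Species balance on tank i: dCᵢ/dt = (Cᵢ₋₁ − Cᵢ)/τᵢ with τᵢ = Vᵢ/Q.
τ₁ = 69.70/6.208 = 11.2274 min; τ₂ = 60.16/6.208 = 9.69072 min.
Tank 1: C₁ = C_in(1 − e^(−t/τ₁)). Tank 2 (τ₁ ≠ τ₂): C₂ = C_in[1 − (τ₁ e^(−t/τ₁) − τ₂ e^(−t/τ₂))/(τ₁ − τ₂)].
At t = 22.36: e^(−t/τ₁) = 0.136484, e^(−t/τ₂) = 0.0995235.
C₂ = 1.702·[1 − (11.2274·0.136484 − 9.69072·0.0995235)/(1.53673)] = 1.702·0.630440 = 1.07301 kg/m³.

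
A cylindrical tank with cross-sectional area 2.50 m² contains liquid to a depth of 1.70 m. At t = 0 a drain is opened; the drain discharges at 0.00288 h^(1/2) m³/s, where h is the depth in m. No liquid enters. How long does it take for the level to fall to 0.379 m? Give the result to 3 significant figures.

1190 s

A dh/dt = −Q_out = −0.00288 √h.
∫ h^(−1/2) dh = −(0.00288/A) ∫ dt, giving 2√h = 2√h₀ − (0.00288/A) t.
t = 2A(√h₀ − √h)/0.00288 = 2·2.50·(√1.70 − √0.379)/0.00288
  = 5.0000 × (1.3038 − 0.61563) / 0.00288 = 1194.8 s.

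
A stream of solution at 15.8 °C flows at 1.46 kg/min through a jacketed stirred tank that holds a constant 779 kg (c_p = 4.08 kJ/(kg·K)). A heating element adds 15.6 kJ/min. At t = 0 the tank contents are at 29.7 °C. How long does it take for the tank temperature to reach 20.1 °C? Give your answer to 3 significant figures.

M c_p dT/dt = ṁ c_p (T_in − T) + Q̇.
τ = M/ṁ = 533.56 min; T_ss = T_in + Q̇/(ṁ c_p) = 18.419 °C.
T(t) = T_ss + (T₀ − T_ss) e^(−t/τ). Set T = 20.1:
e^(−t/τ) = (20.1 − 18.419)/(29.7 − 18.419) = 0.14902
t = −533.56 · ln(0.14902) = 1015.7 min.

1020 min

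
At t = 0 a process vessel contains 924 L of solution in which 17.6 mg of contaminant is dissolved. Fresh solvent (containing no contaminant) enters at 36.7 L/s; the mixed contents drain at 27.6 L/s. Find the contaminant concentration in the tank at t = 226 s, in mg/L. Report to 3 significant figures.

0.000169 mg/L

Total volume: dV/dt = Q_in − Q_out = 9.1000 L/s, so V(t) = 924 + 9.1000 t and V(226) = 2980.6 L.
Solute balance: dm/dt = 0 − Q_out C = −Q_out m/V(t).
Separate: dm/m = −Q_out dt/V(t) ⇒ ln(m/m₀) = −(Q_out/(Q_in−Q_out)) ln(V/V₀).
m = m₀ (V₀/V)^(Q_out/(Q_in−Q_out)) = 17.6 × (924/2980.6)^(3.0330) = 0.50449 mg.
C = m/V = 0.50449/2980.6 = 0.00016926 mg/L.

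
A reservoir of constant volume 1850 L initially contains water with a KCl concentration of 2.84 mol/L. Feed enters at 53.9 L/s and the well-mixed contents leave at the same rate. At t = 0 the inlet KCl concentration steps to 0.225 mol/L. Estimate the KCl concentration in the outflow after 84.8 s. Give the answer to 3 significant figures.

0.446 mol/L

Mass balance on the solute (V constant): V dC/dt = Q(C_in − C).
Rewrite as dC/dt + C/τ = C_in/τ, τ = V/Q = 34.323 s.
This is linear first-order; C(t) = C_in + (C₀ − C_in) e^(−t/τ).
C(84.8) = 0.225 + (2.84 − 0.225)·e^(−84.8/34.323) = 0.225 + (2.6150)·0.084529 = 0.44604 mol/L.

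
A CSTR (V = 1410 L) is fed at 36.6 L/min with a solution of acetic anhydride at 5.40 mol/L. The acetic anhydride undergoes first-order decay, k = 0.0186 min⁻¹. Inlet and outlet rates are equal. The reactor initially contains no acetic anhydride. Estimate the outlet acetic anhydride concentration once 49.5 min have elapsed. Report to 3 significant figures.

2.80 mol/L

Accumulation = in − out − consumed: V dC/dt = Q C_in − Q C − k V C.
This is linear with rate a = Q/V + k = 0.044557 min⁻¹.
C_ss = Q C_in/(Q + kV) = 3.1458 mol/L; C(t) = C_ss + (C₀ − C_ss) e^(−a t).
C(49.5) = 3.1458 + (-3.1458)·e^(−0.044557·49.5) = 3.1458 + (-3.1458)·0.11019 = 2.7992 mol/L.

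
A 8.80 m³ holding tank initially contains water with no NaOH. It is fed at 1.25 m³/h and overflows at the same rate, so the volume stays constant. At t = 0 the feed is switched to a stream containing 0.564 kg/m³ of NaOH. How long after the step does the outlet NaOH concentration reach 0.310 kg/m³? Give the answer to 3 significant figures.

5.62 h

Species balance: V dC/dt = Q(C_in − C) ⇒ τ = V/Q = 7.0400 h.
C(t) = C_in + (C₀ − C_in) e^(−t/τ). Set C = 0.310 and solve for t:
e^(−t/τ) = (C − C_in)/(C₀ − C_in) = (0.310 − 0.564)/(0 − 0.564) = 0.45035
t = −τ ln(…) = 7.0400 × 0.79772 = 5.6159 h.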